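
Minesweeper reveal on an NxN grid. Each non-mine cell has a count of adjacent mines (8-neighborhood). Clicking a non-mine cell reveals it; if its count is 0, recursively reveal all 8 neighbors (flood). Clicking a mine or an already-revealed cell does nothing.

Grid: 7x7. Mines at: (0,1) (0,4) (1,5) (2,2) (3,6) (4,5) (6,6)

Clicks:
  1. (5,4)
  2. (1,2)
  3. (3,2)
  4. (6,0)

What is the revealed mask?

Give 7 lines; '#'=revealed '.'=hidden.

Answer: .......
###....
##.....
#####..
#####..
######.
######.

Derivation:
Click 1 (5,4) count=1: revealed 1 new [(5,4)] -> total=1
Click 2 (1,2) count=2: revealed 1 new [(1,2)] -> total=2
Click 3 (3,2) count=1: revealed 1 new [(3,2)] -> total=3
Click 4 (6,0) count=0: revealed 24 new [(1,0) (1,1) (2,0) (2,1) (3,0) (3,1) (3,3) (3,4) (4,0) (4,1) (4,2) (4,3) (4,4) (5,0) (5,1) (5,2) (5,3) (5,5) (6,0) (6,1) (6,2) (6,3) (6,4) (6,5)] -> total=27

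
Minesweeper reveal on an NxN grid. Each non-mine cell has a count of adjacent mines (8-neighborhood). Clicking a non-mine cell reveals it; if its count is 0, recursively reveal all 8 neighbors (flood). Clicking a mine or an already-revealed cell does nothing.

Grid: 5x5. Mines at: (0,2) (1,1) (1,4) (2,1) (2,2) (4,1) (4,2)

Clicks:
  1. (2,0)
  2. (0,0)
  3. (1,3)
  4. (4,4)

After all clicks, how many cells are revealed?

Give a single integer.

Click 1 (2,0) count=2: revealed 1 new [(2,0)] -> total=1
Click 2 (0,0) count=1: revealed 1 new [(0,0)] -> total=2
Click 3 (1,3) count=3: revealed 1 new [(1,3)] -> total=3
Click 4 (4,4) count=0: revealed 6 new [(2,3) (2,4) (3,3) (3,4) (4,3) (4,4)] -> total=9

Answer: 9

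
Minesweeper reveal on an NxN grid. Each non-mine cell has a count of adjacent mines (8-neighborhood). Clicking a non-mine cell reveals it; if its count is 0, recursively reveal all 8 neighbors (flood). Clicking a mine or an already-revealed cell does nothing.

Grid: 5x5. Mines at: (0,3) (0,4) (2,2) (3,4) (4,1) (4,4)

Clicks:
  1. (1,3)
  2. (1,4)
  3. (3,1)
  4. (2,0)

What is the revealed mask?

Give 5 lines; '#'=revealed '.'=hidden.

Answer: ###..
#####
##...
##...
.....

Derivation:
Click 1 (1,3) count=3: revealed 1 new [(1,3)] -> total=1
Click 2 (1,4) count=2: revealed 1 new [(1,4)] -> total=2
Click 3 (3,1) count=2: revealed 1 new [(3,1)] -> total=3
Click 4 (2,0) count=0: revealed 9 new [(0,0) (0,1) (0,2) (1,0) (1,1) (1,2) (2,0) (2,1) (3,0)] -> total=12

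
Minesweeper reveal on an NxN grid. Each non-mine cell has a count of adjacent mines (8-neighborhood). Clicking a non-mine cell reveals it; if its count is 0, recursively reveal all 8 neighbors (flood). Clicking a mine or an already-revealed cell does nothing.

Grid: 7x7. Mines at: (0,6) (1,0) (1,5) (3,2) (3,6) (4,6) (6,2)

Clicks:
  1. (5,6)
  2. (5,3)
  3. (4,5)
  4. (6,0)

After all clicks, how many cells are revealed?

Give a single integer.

Answer: 13

Derivation:
Click 1 (5,6) count=1: revealed 1 new [(5,6)] -> total=1
Click 2 (5,3) count=1: revealed 1 new [(5,3)] -> total=2
Click 3 (4,5) count=2: revealed 1 new [(4,5)] -> total=3
Click 4 (6,0) count=0: revealed 10 new [(2,0) (2,1) (3,0) (3,1) (4,0) (4,1) (5,0) (5,1) (6,0) (6,1)] -> total=13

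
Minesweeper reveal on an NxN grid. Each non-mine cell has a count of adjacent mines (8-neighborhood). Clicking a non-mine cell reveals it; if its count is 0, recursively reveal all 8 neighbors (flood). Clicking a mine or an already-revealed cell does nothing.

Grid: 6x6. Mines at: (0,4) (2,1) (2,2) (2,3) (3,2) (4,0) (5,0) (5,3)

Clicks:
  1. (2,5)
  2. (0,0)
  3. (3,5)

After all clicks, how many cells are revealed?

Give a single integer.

Click 1 (2,5) count=0: revealed 10 new [(1,4) (1,5) (2,4) (2,5) (3,4) (3,5) (4,4) (4,5) (5,4) (5,5)] -> total=10
Click 2 (0,0) count=0: revealed 8 new [(0,0) (0,1) (0,2) (0,3) (1,0) (1,1) (1,2) (1,3)] -> total=18
Click 3 (3,5) count=0: revealed 0 new [(none)] -> total=18

Answer: 18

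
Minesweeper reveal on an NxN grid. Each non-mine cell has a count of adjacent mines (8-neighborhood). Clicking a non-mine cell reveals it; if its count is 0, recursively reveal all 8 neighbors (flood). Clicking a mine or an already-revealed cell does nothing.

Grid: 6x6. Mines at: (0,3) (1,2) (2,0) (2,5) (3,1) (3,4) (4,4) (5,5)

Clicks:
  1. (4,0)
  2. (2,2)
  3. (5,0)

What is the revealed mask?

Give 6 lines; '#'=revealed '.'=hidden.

Click 1 (4,0) count=1: revealed 1 new [(4,0)] -> total=1
Click 2 (2,2) count=2: revealed 1 new [(2,2)] -> total=2
Click 3 (5,0) count=0: revealed 7 new [(4,1) (4,2) (4,3) (5,0) (5,1) (5,2) (5,3)] -> total=9

Answer: ......
......
..#...
......
####..
####..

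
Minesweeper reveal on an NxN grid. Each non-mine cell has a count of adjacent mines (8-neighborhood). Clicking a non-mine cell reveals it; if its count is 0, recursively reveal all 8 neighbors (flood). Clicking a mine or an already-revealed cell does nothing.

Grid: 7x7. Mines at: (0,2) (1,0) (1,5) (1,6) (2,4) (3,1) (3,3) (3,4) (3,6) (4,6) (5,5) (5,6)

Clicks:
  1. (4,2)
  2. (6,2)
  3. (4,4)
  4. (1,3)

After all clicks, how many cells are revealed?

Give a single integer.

Answer: 16

Derivation:
Click 1 (4,2) count=2: revealed 1 new [(4,2)] -> total=1
Click 2 (6,2) count=0: revealed 14 new [(4,0) (4,1) (4,3) (4,4) (5,0) (5,1) (5,2) (5,3) (5,4) (6,0) (6,1) (6,2) (6,3) (6,4)] -> total=15
Click 3 (4,4) count=3: revealed 0 new [(none)] -> total=15
Click 4 (1,3) count=2: revealed 1 new [(1,3)] -> total=16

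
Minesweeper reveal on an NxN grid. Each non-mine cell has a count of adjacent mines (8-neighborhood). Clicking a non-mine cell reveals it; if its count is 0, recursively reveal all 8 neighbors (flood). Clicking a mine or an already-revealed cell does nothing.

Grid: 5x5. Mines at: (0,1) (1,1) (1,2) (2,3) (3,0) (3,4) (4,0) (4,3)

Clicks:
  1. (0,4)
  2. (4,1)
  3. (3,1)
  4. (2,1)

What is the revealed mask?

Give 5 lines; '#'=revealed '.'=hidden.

Answer: ...##
...##
.#...
.#...
.#...

Derivation:
Click 1 (0,4) count=0: revealed 4 new [(0,3) (0,4) (1,3) (1,4)] -> total=4
Click 2 (4,1) count=2: revealed 1 new [(4,1)] -> total=5
Click 3 (3,1) count=2: revealed 1 new [(3,1)] -> total=6
Click 4 (2,1) count=3: revealed 1 new [(2,1)] -> total=7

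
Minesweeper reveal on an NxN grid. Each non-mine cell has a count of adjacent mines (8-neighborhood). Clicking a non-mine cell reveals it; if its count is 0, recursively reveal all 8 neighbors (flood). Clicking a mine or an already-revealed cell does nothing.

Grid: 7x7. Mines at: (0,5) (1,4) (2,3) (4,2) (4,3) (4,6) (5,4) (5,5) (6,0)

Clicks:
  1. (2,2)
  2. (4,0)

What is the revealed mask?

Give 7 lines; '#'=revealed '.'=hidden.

Click 1 (2,2) count=1: revealed 1 new [(2,2)] -> total=1
Click 2 (4,0) count=0: revealed 17 new [(0,0) (0,1) (0,2) (0,3) (1,0) (1,1) (1,2) (1,3) (2,0) (2,1) (3,0) (3,1) (3,2) (4,0) (4,1) (5,0) (5,1)] -> total=18

Answer: ####...
####...
###....
###....
##.....
##.....
.......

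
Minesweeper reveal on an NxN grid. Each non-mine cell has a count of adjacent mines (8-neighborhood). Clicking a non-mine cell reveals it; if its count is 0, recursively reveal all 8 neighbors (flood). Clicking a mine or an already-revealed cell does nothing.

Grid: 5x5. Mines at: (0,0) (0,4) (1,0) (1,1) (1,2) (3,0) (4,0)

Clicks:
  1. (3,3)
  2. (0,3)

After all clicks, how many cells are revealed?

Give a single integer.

Click 1 (3,3) count=0: revealed 14 new [(1,3) (1,4) (2,1) (2,2) (2,3) (2,4) (3,1) (3,2) (3,3) (3,4) (4,1) (4,2) (4,3) (4,4)] -> total=14
Click 2 (0,3) count=2: revealed 1 new [(0,3)] -> total=15

Answer: 15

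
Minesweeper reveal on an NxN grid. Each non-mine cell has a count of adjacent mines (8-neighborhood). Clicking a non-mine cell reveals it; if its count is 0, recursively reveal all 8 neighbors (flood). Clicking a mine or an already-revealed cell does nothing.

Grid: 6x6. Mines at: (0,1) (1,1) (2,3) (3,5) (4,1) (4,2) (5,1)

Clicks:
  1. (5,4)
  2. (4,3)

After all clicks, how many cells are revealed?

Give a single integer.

Click 1 (5,4) count=0: revealed 6 new [(4,3) (4,4) (4,5) (5,3) (5,4) (5,5)] -> total=6
Click 2 (4,3) count=1: revealed 0 new [(none)] -> total=6

Answer: 6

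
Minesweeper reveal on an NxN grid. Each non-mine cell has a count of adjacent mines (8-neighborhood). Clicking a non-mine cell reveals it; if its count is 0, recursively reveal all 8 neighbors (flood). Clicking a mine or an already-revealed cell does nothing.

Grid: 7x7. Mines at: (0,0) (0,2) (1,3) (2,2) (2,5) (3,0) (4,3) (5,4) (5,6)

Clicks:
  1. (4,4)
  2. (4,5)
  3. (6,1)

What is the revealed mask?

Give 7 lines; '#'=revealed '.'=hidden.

Answer: .......
.......
.......
.......
###.##.
####...
####...

Derivation:
Click 1 (4,4) count=2: revealed 1 new [(4,4)] -> total=1
Click 2 (4,5) count=2: revealed 1 new [(4,5)] -> total=2
Click 3 (6,1) count=0: revealed 11 new [(4,0) (4,1) (4,2) (5,0) (5,1) (5,2) (5,3) (6,0) (6,1) (6,2) (6,3)] -> total=13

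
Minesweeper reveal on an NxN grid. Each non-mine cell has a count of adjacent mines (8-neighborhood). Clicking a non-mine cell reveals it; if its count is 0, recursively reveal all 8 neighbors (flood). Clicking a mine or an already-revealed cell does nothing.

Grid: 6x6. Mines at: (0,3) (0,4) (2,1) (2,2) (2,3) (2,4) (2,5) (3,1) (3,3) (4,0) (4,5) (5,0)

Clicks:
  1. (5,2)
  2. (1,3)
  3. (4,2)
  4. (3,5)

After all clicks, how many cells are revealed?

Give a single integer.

Answer: 10

Derivation:
Click 1 (5,2) count=0: revealed 8 new [(4,1) (4,2) (4,3) (4,4) (5,1) (5,2) (5,3) (5,4)] -> total=8
Click 2 (1,3) count=5: revealed 1 new [(1,3)] -> total=9
Click 3 (4,2) count=2: revealed 0 new [(none)] -> total=9
Click 4 (3,5) count=3: revealed 1 new [(3,5)] -> total=10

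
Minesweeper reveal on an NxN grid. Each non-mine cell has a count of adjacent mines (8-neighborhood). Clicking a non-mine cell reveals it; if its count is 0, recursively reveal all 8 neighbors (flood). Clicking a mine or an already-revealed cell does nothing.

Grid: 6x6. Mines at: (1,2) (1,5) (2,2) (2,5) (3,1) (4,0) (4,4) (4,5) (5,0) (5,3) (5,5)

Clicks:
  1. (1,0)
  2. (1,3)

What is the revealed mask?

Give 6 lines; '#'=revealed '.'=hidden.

Click 1 (1,0) count=0: revealed 6 new [(0,0) (0,1) (1,0) (1,1) (2,0) (2,1)] -> total=6
Click 2 (1,3) count=2: revealed 1 new [(1,3)] -> total=7

Answer: ##....
##.#..
##....
......
......
......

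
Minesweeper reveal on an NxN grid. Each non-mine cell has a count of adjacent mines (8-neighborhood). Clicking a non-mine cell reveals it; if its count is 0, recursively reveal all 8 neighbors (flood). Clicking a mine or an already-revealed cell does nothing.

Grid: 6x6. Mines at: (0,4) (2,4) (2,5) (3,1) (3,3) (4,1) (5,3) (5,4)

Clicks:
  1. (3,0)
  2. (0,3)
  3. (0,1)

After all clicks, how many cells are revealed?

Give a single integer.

Click 1 (3,0) count=2: revealed 1 new [(3,0)] -> total=1
Click 2 (0,3) count=1: revealed 1 new [(0,3)] -> total=2
Click 3 (0,1) count=0: revealed 11 new [(0,0) (0,1) (0,2) (1,0) (1,1) (1,2) (1,3) (2,0) (2,1) (2,2) (2,3)] -> total=13

Answer: 13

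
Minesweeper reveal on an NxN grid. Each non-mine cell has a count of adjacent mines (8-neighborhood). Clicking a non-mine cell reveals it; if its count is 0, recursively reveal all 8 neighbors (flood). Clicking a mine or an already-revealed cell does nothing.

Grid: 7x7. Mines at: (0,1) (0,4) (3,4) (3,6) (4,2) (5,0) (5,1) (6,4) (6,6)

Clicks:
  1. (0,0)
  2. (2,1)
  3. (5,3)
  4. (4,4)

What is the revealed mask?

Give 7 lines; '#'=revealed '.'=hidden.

Click 1 (0,0) count=1: revealed 1 new [(0,0)] -> total=1
Click 2 (2,1) count=0: revealed 14 new [(1,0) (1,1) (1,2) (1,3) (2,0) (2,1) (2,2) (2,3) (3,0) (3,1) (3,2) (3,3) (4,0) (4,1)] -> total=15
Click 3 (5,3) count=2: revealed 1 new [(5,3)] -> total=16
Click 4 (4,4) count=1: revealed 1 new [(4,4)] -> total=17

Answer: #......
####...
####...
####...
##..#..
...#...
.......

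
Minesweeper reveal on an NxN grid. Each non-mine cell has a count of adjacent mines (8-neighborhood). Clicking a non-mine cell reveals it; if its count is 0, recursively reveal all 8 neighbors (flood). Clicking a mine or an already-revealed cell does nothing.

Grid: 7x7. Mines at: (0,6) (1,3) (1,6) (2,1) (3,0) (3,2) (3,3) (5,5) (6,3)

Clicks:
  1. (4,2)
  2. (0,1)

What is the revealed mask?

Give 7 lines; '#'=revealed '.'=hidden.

Answer: ###....
###....
.......
.......
..#....
.......
.......

Derivation:
Click 1 (4,2) count=2: revealed 1 new [(4,2)] -> total=1
Click 2 (0,1) count=0: revealed 6 new [(0,0) (0,1) (0,2) (1,0) (1,1) (1,2)] -> total=7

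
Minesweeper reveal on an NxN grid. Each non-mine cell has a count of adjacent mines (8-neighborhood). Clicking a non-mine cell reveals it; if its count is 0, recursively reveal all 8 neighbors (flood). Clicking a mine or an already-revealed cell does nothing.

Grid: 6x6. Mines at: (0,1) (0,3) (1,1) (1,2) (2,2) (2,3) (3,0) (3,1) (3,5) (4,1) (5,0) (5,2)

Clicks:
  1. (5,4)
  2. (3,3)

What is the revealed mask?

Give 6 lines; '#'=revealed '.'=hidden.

Click 1 (5,4) count=0: revealed 6 new [(4,3) (4,4) (4,5) (5,3) (5,4) (5,5)] -> total=6
Click 2 (3,3) count=2: revealed 1 new [(3,3)] -> total=7

Answer: ......
......
......
...#..
...###
...###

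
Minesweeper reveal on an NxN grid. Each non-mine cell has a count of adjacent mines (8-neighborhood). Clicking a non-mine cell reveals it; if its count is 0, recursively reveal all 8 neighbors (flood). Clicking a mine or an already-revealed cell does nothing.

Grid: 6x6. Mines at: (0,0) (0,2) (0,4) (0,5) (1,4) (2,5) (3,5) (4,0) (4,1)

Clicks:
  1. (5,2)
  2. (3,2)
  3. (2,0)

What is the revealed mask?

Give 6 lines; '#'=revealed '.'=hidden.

Click 1 (5,2) count=1: revealed 1 new [(5,2)] -> total=1
Click 2 (3,2) count=1: revealed 1 new [(3,2)] -> total=2
Click 3 (2,0) count=0: revealed 20 new [(1,0) (1,1) (1,2) (1,3) (2,0) (2,1) (2,2) (2,3) (2,4) (3,0) (3,1) (3,3) (3,4) (4,2) (4,3) (4,4) (4,5) (5,3) (5,4) (5,5)] -> total=22

Answer: ......
####..
#####.
#####.
..####
..####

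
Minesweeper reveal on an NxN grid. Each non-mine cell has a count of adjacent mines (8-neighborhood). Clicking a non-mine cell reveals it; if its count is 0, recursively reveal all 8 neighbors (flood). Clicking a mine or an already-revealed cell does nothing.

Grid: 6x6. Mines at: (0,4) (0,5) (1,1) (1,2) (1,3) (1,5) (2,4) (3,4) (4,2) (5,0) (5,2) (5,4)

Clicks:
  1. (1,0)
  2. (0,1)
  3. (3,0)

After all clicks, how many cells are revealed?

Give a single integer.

Answer: 8

Derivation:
Click 1 (1,0) count=1: revealed 1 new [(1,0)] -> total=1
Click 2 (0,1) count=2: revealed 1 new [(0,1)] -> total=2
Click 3 (3,0) count=0: revealed 6 new [(2,0) (2,1) (3,0) (3,1) (4,0) (4,1)] -> total=8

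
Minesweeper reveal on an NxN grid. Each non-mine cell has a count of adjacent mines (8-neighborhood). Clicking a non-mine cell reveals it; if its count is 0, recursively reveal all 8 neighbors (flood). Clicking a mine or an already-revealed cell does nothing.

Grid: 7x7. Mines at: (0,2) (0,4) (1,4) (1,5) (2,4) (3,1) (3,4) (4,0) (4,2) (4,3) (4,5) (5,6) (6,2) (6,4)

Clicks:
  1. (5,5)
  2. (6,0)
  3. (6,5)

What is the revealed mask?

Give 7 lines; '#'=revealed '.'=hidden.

Answer: .......
.......
.......
.......
.......
##...#.
##...#.

Derivation:
Click 1 (5,5) count=3: revealed 1 new [(5,5)] -> total=1
Click 2 (6,0) count=0: revealed 4 new [(5,0) (5,1) (6,0) (6,1)] -> total=5
Click 3 (6,5) count=2: revealed 1 new [(6,5)] -> total=6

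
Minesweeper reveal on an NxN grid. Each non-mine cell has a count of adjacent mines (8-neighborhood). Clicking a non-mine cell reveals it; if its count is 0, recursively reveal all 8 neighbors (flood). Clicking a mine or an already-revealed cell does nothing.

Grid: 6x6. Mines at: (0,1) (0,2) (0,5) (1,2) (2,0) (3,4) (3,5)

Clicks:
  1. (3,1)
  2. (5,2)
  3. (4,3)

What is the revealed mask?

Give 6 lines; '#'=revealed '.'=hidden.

Answer: ......
......
.###..
####..
######
######

Derivation:
Click 1 (3,1) count=1: revealed 1 new [(3,1)] -> total=1
Click 2 (5,2) count=0: revealed 18 new [(2,1) (2,2) (2,3) (3,0) (3,2) (3,3) (4,0) (4,1) (4,2) (4,3) (4,4) (4,5) (5,0) (5,1) (5,2) (5,3) (5,4) (5,5)] -> total=19
Click 3 (4,3) count=1: revealed 0 new [(none)] -> total=19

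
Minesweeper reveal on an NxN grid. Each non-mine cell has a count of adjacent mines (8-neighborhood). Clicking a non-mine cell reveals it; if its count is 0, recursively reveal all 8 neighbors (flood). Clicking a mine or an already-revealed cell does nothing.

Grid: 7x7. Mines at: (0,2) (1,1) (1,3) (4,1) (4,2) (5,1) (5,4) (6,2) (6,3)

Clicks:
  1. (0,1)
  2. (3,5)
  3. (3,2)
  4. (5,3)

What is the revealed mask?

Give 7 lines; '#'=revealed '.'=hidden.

Answer: .#..###
....###
...####
..#####
...####
...#.##
.....##

Derivation:
Click 1 (0,1) count=2: revealed 1 new [(0,1)] -> total=1
Click 2 (3,5) count=0: revealed 22 new [(0,4) (0,5) (0,6) (1,4) (1,5) (1,6) (2,3) (2,4) (2,5) (2,6) (3,3) (3,4) (3,5) (3,6) (4,3) (4,4) (4,5) (4,6) (5,5) (5,6) (6,5) (6,6)] -> total=23
Click 3 (3,2) count=2: revealed 1 new [(3,2)] -> total=24
Click 4 (5,3) count=4: revealed 1 new [(5,3)] -> total=25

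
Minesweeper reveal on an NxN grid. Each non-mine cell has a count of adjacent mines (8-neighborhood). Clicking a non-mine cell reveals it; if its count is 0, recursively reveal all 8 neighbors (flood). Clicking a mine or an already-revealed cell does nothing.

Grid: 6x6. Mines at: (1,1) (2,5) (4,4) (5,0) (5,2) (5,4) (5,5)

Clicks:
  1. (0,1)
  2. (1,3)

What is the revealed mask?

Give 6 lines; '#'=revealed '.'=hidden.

Click 1 (0,1) count=1: revealed 1 new [(0,1)] -> total=1
Click 2 (1,3) count=0: revealed 22 new [(0,2) (0,3) (0,4) (0,5) (1,2) (1,3) (1,4) (1,5) (2,0) (2,1) (2,2) (2,3) (2,4) (3,0) (3,1) (3,2) (3,3) (3,4) (4,0) (4,1) (4,2) (4,3)] -> total=23

Answer: .#####
..####
#####.
#####.
####..
......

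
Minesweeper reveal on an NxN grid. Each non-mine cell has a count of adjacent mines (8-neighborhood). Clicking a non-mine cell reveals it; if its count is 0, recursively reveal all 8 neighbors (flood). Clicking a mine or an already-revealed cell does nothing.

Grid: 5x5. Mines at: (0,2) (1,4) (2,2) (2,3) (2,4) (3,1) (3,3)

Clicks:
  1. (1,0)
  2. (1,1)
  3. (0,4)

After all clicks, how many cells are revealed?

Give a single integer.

Click 1 (1,0) count=0: revealed 6 new [(0,0) (0,1) (1,0) (1,1) (2,0) (2,1)] -> total=6
Click 2 (1,1) count=2: revealed 0 new [(none)] -> total=6
Click 3 (0,4) count=1: revealed 1 new [(0,4)] -> total=7

Answer: 7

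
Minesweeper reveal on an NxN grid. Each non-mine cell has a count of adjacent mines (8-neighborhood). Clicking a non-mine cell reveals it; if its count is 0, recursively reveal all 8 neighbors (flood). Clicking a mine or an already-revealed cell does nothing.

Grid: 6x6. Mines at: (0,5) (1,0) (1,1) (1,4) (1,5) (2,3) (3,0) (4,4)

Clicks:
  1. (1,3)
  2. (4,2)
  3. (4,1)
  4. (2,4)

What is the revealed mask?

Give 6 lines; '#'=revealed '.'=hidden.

Click 1 (1,3) count=2: revealed 1 new [(1,3)] -> total=1
Click 2 (4,2) count=0: revealed 11 new [(3,1) (3,2) (3,3) (4,0) (4,1) (4,2) (4,3) (5,0) (5,1) (5,2) (5,3)] -> total=12
Click 3 (4,1) count=1: revealed 0 new [(none)] -> total=12
Click 4 (2,4) count=3: revealed 1 new [(2,4)] -> total=13

Answer: ......
...#..
....#.
.###..
####..
####..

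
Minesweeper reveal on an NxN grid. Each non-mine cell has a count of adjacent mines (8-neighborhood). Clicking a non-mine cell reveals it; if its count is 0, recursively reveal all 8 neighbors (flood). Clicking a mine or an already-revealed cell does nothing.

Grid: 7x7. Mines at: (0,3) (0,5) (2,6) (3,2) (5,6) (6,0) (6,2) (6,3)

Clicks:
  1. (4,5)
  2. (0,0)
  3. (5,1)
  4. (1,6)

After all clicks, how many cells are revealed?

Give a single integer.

Answer: 17

Derivation:
Click 1 (4,5) count=1: revealed 1 new [(4,5)] -> total=1
Click 2 (0,0) count=0: revealed 15 new [(0,0) (0,1) (0,2) (1,0) (1,1) (1,2) (2,0) (2,1) (2,2) (3,0) (3,1) (4,0) (4,1) (5,0) (5,1)] -> total=16
Click 3 (5,1) count=2: revealed 0 new [(none)] -> total=16
Click 4 (1,6) count=2: revealed 1 new [(1,6)] -> total=17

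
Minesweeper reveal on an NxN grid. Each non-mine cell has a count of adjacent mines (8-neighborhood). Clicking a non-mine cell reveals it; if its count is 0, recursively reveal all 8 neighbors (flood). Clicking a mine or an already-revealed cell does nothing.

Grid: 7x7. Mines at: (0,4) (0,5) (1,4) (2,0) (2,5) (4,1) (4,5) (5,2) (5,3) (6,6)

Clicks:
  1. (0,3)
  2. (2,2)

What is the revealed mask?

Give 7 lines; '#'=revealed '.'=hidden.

Click 1 (0,3) count=2: revealed 1 new [(0,3)] -> total=1
Click 2 (2,2) count=0: revealed 18 new [(0,0) (0,1) (0,2) (1,0) (1,1) (1,2) (1,3) (2,1) (2,2) (2,3) (2,4) (3,1) (3,2) (3,3) (3,4) (4,2) (4,3) (4,4)] -> total=19

Answer: ####...
####...
.####..
.####..
..###..
.......
.......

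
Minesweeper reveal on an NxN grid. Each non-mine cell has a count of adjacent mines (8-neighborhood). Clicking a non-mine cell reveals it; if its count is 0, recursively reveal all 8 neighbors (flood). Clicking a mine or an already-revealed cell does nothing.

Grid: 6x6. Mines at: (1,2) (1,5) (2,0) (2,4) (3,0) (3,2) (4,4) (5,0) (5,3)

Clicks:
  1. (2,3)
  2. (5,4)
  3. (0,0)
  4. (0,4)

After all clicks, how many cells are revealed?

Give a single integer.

Click 1 (2,3) count=3: revealed 1 new [(2,3)] -> total=1
Click 2 (5,4) count=2: revealed 1 new [(5,4)] -> total=2
Click 3 (0,0) count=0: revealed 4 new [(0,0) (0,1) (1,0) (1,1)] -> total=6
Click 4 (0,4) count=1: revealed 1 new [(0,4)] -> total=7

Answer: 7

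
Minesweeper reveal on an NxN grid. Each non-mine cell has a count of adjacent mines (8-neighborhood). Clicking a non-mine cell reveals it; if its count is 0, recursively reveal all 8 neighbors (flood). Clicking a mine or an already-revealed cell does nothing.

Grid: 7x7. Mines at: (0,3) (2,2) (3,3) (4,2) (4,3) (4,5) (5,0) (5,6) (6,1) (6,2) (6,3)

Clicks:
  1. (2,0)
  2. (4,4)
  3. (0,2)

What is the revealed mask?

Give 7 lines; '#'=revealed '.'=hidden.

Click 1 (2,0) count=0: revealed 12 new [(0,0) (0,1) (0,2) (1,0) (1,1) (1,2) (2,0) (2,1) (3,0) (3,1) (4,0) (4,1)] -> total=12
Click 2 (4,4) count=3: revealed 1 new [(4,4)] -> total=13
Click 3 (0,2) count=1: revealed 0 new [(none)] -> total=13

Answer: ###....
###....
##.....
##.....
##..#..
.......
.......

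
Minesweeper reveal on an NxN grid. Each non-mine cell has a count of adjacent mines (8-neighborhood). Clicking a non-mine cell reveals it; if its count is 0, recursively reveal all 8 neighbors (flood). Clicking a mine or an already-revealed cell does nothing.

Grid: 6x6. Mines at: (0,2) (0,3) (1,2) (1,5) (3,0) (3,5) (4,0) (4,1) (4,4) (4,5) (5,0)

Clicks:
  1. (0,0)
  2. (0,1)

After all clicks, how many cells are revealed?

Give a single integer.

Click 1 (0,0) count=0: revealed 6 new [(0,0) (0,1) (1,0) (1,1) (2,0) (2,1)] -> total=6
Click 2 (0,1) count=2: revealed 0 new [(none)] -> total=6

Answer: 6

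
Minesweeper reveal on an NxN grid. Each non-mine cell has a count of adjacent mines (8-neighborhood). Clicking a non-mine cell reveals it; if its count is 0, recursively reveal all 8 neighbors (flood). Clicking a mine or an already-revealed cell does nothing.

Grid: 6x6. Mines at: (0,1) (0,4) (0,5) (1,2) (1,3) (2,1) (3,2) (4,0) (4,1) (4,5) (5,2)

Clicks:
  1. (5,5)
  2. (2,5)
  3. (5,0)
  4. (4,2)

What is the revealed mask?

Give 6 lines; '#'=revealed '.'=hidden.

Answer: ......
....##
....##
....##
..#...
#....#

Derivation:
Click 1 (5,5) count=1: revealed 1 new [(5,5)] -> total=1
Click 2 (2,5) count=0: revealed 6 new [(1,4) (1,5) (2,4) (2,5) (3,4) (3,5)] -> total=7
Click 3 (5,0) count=2: revealed 1 new [(5,0)] -> total=8
Click 4 (4,2) count=3: revealed 1 new [(4,2)] -> total=9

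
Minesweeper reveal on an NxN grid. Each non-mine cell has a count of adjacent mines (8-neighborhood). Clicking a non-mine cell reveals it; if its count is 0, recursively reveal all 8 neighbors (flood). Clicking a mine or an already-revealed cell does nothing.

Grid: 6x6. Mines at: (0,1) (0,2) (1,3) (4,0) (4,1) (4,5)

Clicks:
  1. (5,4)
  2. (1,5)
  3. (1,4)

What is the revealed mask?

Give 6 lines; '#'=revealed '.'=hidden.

Click 1 (5,4) count=1: revealed 1 new [(5,4)] -> total=1
Click 2 (1,5) count=0: revealed 8 new [(0,4) (0,5) (1,4) (1,5) (2,4) (2,5) (3,4) (3,5)] -> total=9
Click 3 (1,4) count=1: revealed 0 new [(none)] -> total=9

Answer: ....##
....##
....##
....##
......
....#.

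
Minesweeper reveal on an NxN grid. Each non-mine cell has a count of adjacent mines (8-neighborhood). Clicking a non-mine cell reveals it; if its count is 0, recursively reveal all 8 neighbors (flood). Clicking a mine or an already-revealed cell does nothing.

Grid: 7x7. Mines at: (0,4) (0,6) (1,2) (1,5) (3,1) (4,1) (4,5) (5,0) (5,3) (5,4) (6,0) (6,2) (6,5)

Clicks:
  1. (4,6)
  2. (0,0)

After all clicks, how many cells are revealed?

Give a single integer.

Click 1 (4,6) count=1: revealed 1 new [(4,6)] -> total=1
Click 2 (0,0) count=0: revealed 6 new [(0,0) (0,1) (1,0) (1,1) (2,0) (2,1)] -> total=7

Answer: 7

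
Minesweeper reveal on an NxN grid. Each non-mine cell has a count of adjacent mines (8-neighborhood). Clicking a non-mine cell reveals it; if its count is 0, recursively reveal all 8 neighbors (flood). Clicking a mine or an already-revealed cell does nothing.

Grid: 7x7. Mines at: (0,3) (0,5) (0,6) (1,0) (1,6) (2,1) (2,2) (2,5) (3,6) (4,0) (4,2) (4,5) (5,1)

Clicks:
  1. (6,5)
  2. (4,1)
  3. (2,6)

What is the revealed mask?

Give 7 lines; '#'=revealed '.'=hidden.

Answer: .......
.......
......#
.......
.#.....
..#####
..#####

Derivation:
Click 1 (6,5) count=0: revealed 10 new [(5,2) (5,3) (5,4) (5,5) (5,6) (6,2) (6,3) (6,4) (6,5) (6,6)] -> total=10
Click 2 (4,1) count=3: revealed 1 new [(4,1)] -> total=11
Click 3 (2,6) count=3: revealed 1 new [(2,6)] -> total=12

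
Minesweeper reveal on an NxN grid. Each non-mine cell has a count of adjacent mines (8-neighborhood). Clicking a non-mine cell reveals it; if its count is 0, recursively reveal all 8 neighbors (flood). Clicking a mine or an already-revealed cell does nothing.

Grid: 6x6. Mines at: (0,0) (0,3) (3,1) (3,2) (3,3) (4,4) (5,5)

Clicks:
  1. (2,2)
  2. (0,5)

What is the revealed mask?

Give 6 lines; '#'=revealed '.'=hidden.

Click 1 (2,2) count=3: revealed 1 new [(2,2)] -> total=1
Click 2 (0,5) count=0: revealed 8 new [(0,4) (0,5) (1,4) (1,5) (2,4) (2,5) (3,4) (3,5)] -> total=9

Answer: ....##
....##
..#.##
....##
......
......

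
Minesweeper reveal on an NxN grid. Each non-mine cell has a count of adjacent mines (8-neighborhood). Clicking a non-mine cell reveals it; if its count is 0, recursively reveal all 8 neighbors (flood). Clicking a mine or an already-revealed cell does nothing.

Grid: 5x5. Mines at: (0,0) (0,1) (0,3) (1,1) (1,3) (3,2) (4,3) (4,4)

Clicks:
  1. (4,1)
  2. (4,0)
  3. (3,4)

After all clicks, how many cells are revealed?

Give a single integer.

Click 1 (4,1) count=1: revealed 1 new [(4,1)] -> total=1
Click 2 (4,0) count=0: revealed 5 new [(2,0) (2,1) (3,0) (3,1) (4,0)] -> total=6
Click 3 (3,4) count=2: revealed 1 new [(3,4)] -> total=7

Answer: 7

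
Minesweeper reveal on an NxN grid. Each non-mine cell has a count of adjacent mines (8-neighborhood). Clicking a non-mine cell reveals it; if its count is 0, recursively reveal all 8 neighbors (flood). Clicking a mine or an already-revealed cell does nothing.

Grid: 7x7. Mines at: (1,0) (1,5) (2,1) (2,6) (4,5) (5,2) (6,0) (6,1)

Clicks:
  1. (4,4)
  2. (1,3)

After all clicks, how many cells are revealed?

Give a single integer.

Click 1 (4,4) count=1: revealed 1 new [(4,4)] -> total=1
Click 2 (1,3) count=0: revealed 16 new [(0,1) (0,2) (0,3) (0,4) (1,1) (1,2) (1,3) (1,4) (2,2) (2,3) (2,4) (3,2) (3,3) (3,4) (4,2) (4,3)] -> total=17

Answer: 17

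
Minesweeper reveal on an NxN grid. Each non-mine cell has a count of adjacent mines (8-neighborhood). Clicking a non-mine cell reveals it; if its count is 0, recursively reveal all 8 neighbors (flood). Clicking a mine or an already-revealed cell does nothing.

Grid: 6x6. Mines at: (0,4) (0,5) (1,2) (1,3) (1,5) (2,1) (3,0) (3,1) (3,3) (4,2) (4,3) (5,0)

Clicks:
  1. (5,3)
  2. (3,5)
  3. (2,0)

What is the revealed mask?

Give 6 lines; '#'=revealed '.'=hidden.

Click 1 (5,3) count=2: revealed 1 new [(5,3)] -> total=1
Click 2 (3,5) count=0: revealed 8 new [(2,4) (2,5) (3,4) (3,5) (4,4) (4,5) (5,4) (5,5)] -> total=9
Click 3 (2,0) count=3: revealed 1 new [(2,0)] -> total=10

Answer: ......
......
#...##
....##
....##
...###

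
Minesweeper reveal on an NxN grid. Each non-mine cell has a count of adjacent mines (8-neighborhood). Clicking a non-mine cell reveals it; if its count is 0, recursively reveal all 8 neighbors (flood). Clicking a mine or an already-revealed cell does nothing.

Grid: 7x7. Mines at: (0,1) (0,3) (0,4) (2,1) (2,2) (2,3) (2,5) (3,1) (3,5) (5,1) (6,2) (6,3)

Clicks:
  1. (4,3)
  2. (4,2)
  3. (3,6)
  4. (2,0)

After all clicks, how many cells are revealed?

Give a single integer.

Click 1 (4,3) count=0: revealed 9 new [(3,2) (3,3) (3,4) (4,2) (4,3) (4,4) (5,2) (5,3) (5,4)] -> total=9
Click 2 (4,2) count=2: revealed 0 new [(none)] -> total=9
Click 3 (3,6) count=2: revealed 1 new [(3,6)] -> total=10
Click 4 (2,0) count=2: revealed 1 new [(2,0)] -> total=11

Answer: 11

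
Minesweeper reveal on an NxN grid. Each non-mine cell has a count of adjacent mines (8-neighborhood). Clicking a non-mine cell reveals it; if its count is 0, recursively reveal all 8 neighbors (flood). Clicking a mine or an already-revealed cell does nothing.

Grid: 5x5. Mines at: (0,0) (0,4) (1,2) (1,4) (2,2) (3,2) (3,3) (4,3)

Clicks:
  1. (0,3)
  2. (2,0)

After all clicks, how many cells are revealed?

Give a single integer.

Answer: 9

Derivation:
Click 1 (0,3) count=3: revealed 1 new [(0,3)] -> total=1
Click 2 (2,0) count=0: revealed 8 new [(1,0) (1,1) (2,0) (2,1) (3,0) (3,1) (4,0) (4,1)] -> total=9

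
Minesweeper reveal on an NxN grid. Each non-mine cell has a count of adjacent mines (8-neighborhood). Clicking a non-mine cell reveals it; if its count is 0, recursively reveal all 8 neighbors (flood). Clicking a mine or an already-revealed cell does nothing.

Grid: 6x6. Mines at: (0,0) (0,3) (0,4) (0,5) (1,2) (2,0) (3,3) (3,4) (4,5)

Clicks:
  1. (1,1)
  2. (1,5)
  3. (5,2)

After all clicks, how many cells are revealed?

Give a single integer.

Click 1 (1,1) count=3: revealed 1 new [(1,1)] -> total=1
Click 2 (1,5) count=2: revealed 1 new [(1,5)] -> total=2
Click 3 (5,2) count=0: revealed 13 new [(3,0) (3,1) (3,2) (4,0) (4,1) (4,2) (4,3) (4,4) (5,0) (5,1) (5,2) (5,3) (5,4)] -> total=15

Answer: 15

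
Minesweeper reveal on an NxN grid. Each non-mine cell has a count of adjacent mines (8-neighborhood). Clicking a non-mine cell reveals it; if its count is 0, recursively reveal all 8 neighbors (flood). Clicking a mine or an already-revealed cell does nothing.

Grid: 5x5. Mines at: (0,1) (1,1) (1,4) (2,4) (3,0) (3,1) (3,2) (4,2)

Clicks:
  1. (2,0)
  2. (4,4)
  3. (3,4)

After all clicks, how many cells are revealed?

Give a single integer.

Answer: 5

Derivation:
Click 1 (2,0) count=3: revealed 1 new [(2,0)] -> total=1
Click 2 (4,4) count=0: revealed 4 new [(3,3) (3,4) (4,3) (4,4)] -> total=5
Click 3 (3,4) count=1: revealed 0 new [(none)] -> total=5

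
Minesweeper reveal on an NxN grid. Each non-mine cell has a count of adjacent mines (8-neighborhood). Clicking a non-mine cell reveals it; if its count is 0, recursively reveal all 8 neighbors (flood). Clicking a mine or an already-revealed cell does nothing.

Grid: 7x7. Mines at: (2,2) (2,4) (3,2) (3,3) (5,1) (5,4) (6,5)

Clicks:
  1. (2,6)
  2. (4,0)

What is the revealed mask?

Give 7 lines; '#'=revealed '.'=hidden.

Click 1 (2,6) count=0: revealed 28 new [(0,0) (0,1) (0,2) (0,3) (0,4) (0,5) (0,6) (1,0) (1,1) (1,2) (1,3) (1,4) (1,5) (1,6) (2,0) (2,1) (2,5) (2,6) (3,0) (3,1) (3,5) (3,6) (4,0) (4,1) (4,5) (4,6) (5,5) (5,6)] -> total=28
Click 2 (4,0) count=1: revealed 0 new [(none)] -> total=28

Answer: #######
#######
##...##
##...##
##...##
.....##
.......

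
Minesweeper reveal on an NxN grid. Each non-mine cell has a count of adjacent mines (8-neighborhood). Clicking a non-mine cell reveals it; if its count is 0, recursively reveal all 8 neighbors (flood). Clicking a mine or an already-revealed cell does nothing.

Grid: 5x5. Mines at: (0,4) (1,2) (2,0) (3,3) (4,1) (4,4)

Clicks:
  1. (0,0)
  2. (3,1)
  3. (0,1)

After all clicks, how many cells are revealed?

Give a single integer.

Click 1 (0,0) count=0: revealed 4 new [(0,0) (0,1) (1,0) (1,1)] -> total=4
Click 2 (3,1) count=2: revealed 1 new [(3,1)] -> total=5
Click 3 (0,1) count=1: revealed 0 new [(none)] -> total=5

Answer: 5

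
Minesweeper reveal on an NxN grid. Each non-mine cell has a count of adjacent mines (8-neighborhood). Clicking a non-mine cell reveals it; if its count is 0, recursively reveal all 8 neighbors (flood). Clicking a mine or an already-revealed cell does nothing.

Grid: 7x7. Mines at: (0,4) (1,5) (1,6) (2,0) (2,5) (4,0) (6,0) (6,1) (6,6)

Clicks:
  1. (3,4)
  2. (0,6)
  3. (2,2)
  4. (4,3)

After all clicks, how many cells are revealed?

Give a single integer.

Click 1 (3,4) count=1: revealed 1 new [(3,4)] -> total=1
Click 2 (0,6) count=2: revealed 1 new [(0,6)] -> total=2
Click 3 (2,2) count=0: revealed 34 new [(0,0) (0,1) (0,2) (0,3) (1,0) (1,1) (1,2) (1,3) (1,4) (2,1) (2,2) (2,3) (2,4) (3,1) (3,2) (3,3) (3,5) (3,6) (4,1) (4,2) (4,3) (4,4) (4,5) (4,6) (5,1) (5,2) (5,3) (5,4) (5,5) (5,6) (6,2) (6,3) (6,4) (6,5)] -> total=36
Click 4 (4,3) count=0: revealed 0 new [(none)] -> total=36

Answer: 36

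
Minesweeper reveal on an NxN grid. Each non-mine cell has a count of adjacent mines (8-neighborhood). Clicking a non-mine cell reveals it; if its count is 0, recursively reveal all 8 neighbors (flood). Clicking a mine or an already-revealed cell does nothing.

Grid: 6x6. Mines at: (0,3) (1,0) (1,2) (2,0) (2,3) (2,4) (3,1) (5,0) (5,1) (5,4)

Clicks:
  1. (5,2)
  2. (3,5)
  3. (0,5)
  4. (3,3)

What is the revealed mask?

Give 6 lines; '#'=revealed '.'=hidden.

Answer: ....##
....##
......
...#.#
......
..#...

Derivation:
Click 1 (5,2) count=1: revealed 1 new [(5,2)] -> total=1
Click 2 (3,5) count=1: revealed 1 new [(3,5)] -> total=2
Click 3 (0,5) count=0: revealed 4 new [(0,4) (0,5) (1,4) (1,5)] -> total=6
Click 4 (3,3) count=2: revealed 1 new [(3,3)] -> total=7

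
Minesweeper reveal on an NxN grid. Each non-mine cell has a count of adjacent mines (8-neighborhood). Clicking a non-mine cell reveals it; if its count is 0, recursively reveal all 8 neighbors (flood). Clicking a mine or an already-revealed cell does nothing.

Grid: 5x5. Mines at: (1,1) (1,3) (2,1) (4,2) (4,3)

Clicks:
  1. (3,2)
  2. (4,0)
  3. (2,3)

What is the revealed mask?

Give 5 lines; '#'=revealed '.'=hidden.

Answer: .....
.....
...#.
###..
##...

Derivation:
Click 1 (3,2) count=3: revealed 1 new [(3,2)] -> total=1
Click 2 (4,0) count=0: revealed 4 new [(3,0) (3,1) (4,0) (4,1)] -> total=5
Click 3 (2,3) count=1: revealed 1 new [(2,3)] -> total=6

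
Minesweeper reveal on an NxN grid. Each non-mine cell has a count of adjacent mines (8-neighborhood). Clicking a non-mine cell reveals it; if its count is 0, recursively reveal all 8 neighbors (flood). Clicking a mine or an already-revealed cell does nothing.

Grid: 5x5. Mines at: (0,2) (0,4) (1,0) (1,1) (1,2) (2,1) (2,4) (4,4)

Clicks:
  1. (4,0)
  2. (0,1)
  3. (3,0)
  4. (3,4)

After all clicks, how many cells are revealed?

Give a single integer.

Click 1 (4,0) count=0: revealed 8 new [(3,0) (3,1) (3,2) (3,3) (4,0) (4,1) (4,2) (4,3)] -> total=8
Click 2 (0,1) count=4: revealed 1 new [(0,1)] -> total=9
Click 3 (3,0) count=1: revealed 0 new [(none)] -> total=9
Click 4 (3,4) count=2: revealed 1 new [(3,4)] -> total=10

Answer: 10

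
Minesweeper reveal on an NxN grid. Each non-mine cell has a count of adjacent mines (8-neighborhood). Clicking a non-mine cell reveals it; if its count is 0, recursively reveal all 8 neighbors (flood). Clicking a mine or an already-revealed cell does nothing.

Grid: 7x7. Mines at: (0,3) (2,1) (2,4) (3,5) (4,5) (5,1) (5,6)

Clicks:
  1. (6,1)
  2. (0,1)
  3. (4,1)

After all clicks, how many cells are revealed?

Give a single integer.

Answer: 8

Derivation:
Click 1 (6,1) count=1: revealed 1 new [(6,1)] -> total=1
Click 2 (0,1) count=0: revealed 6 new [(0,0) (0,1) (0,2) (1,0) (1,1) (1,2)] -> total=7
Click 3 (4,1) count=1: revealed 1 new [(4,1)] -> total=8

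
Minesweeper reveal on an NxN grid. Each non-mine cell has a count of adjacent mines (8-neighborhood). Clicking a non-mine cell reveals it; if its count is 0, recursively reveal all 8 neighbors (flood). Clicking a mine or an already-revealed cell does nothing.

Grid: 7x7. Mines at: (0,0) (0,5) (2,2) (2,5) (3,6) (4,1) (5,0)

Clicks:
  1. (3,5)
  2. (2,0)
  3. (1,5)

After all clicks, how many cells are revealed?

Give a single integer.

Answer: 8

Derivation:
Click 1 (3,5) count=2: revealed 1 new [(3,5)] -> total=1
Click 2 (2,0) count=0: revealed 6 new [(1,0) (1,1) (2,0) (2,1) (3,0) (3,1)] -> total=7
Click 3 (1,5) count=2: revealed 1 new [(1,5)] -> total=8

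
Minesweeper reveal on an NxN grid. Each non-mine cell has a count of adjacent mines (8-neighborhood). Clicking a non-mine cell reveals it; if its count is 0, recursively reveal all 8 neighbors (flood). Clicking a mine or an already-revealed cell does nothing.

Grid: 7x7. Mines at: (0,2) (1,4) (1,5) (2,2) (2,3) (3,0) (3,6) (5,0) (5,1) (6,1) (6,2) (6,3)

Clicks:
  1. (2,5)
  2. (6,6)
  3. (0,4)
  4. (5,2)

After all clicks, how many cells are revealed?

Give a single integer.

Answer: 19

Derivation:
Click 1 (2,5) count=3: revealed 1 new [(2,5)] -> total=1
Click 2 (6,6) count=0: revealed 17 new [(3,2) (3,3) (3,4) (3,5) (4,2) (4,3) (4,4) (4,5) (4,6) (5,2) (5,3) (5,4) (5,5) (5,6) (6,4) (6,5) (6,6)] -> total=18
Click 3 (0,4) count=2: revealed 1 new [(0,4)] -> total=19
Click 4 (5,2) count=4: revealed 0 new [(none)] -> total=19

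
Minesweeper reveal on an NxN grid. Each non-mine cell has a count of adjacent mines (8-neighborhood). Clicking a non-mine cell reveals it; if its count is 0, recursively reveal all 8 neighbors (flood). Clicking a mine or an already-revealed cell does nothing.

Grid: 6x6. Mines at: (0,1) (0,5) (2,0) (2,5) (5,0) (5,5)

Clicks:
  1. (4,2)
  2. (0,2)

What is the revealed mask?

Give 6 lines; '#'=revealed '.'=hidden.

Answer: ..###.
.####.
.####.
.####.
.####.
.####.

Derivation:
Click 1 (4,2) count=0: revealed 23 new [(0,2) (0,3) (0,4) (1,1) (1,2) (1,3) (1,4) (2,1) (2,2) (2,3) (2,4) (3,1) (3,2) (3,3) (3,4) (4,1) (4,2) (4,3) (4,4) (5,1) (5,2) (5,3) (5,4)] -> total=23
Click 2 (0,2) count=1: revealed 0 new [(none)] -> total=23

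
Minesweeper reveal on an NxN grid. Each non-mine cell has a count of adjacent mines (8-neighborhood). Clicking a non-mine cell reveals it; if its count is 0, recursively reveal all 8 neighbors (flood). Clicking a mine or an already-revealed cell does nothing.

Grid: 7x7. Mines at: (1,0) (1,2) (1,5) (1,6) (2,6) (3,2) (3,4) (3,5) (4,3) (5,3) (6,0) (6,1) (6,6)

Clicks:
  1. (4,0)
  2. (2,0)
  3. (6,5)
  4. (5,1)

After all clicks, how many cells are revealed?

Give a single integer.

Answer: 9

Derivation:
Click 1 (4,0) count=0: revealed 8 new [(2,0) (2,1) (3,0) (3,1) (4,0) (4,1) (5,0) (5,1)] -> total=8
Click 2 (2,0) count=1: revealed 0 new [(none)] -> total=8
Click 3 (6,5) count=1: revealed 1 new [(6,5)] -> total=9
Click 4 (5,1) count=2: revealed 0 new [(none)] -> total=9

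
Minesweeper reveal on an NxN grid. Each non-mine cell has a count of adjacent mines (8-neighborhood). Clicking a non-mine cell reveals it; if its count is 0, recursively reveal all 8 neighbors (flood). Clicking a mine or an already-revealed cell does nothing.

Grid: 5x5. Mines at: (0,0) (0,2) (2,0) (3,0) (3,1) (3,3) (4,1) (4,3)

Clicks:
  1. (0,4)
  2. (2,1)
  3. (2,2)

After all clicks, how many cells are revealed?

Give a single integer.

Answer: 8

Derivation:
Click 1 (0,4) count=0: revealed 6 new [(0,3) (0,4) (1,3) (1,4) (2,3) (2,4)] -> total=6
Click 2 (2,1) count=3: revealed 1 new [(2,1)] -> total=7
Click 3 (2,2) count=2: revealed 1 new [(2,2)] -> total=8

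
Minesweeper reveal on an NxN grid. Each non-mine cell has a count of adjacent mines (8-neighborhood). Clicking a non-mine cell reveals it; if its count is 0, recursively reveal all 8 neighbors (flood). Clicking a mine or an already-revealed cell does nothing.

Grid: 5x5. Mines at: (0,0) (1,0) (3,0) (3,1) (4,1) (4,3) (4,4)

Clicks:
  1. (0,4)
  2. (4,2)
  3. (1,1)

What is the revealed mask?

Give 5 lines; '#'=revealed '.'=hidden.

Answer: .####
.####
.####
..###
..#..

Derivation:
Click 1 (0,4) count=0: revealed 15 new [(0,1) (0,2) (0,3) (0,4) (1,1) (1,2) (1,3) (1,4) (2,1) (2,2) (2,3) (2,4) (3,2) (3,3) (3,4)] -> total=15
Click 2 (4,2) count=3: revealed 1 new [(4,2)] -> total=16
Click 3 (1,1) count=2: revealed 0 new [(none)] -> total=16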